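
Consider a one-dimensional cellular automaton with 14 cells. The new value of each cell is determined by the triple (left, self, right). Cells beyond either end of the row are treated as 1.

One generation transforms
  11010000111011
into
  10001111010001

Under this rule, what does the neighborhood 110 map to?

At position 1 the neighborhood is 110; the next row has 0 there.

0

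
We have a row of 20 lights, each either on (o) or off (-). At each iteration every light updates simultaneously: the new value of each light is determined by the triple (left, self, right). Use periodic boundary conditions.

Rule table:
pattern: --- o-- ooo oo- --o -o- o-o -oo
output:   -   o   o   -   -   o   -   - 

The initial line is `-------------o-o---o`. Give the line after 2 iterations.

o------------o-oo--o
-o-----------o---o--

-o-----------o---o--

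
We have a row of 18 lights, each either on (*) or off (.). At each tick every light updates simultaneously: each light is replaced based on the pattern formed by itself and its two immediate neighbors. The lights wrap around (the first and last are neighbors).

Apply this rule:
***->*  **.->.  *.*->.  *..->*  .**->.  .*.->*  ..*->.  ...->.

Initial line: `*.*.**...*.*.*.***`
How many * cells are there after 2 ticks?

9

..*...*..*.*.*..**
*.**..**.*.*.**...
count of *: 9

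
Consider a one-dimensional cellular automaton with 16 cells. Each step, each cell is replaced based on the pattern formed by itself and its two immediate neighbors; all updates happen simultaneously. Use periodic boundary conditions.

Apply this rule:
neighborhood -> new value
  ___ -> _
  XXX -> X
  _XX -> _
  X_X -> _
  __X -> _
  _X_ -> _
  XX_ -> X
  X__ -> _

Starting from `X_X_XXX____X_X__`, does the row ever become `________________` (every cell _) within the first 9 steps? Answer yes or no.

step 1: _____XX_________
step 2: ______X_________
step 3: ________________
all cells are _ at step 3

yes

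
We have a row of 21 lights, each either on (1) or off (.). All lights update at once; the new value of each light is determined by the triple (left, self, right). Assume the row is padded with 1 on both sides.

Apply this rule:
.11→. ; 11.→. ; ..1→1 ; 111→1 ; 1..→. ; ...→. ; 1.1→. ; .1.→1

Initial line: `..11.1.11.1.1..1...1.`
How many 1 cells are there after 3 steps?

7

.1...1....1.1.11..11.
.1..11...11.1....1...
.1.1....1...1...11..1
count of 1: 7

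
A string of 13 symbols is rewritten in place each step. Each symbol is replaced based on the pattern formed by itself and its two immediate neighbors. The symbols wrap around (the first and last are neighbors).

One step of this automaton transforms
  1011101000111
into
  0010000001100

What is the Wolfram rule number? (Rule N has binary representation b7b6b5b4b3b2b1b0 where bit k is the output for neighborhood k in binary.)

position 3: 111 → 0  (bit 7 = 0)
position 0: 110 → 0  (bit 6 = 0)
position 1: 101 → 0  (bit 5 = 0)
position 7: 100 → 0  (bit 4 = 0)
position 2: 011 → 1  (bit 3 = 1)
position 6: 010 → 0  (bit 2 = 0)
position 9: 001 → 1  (bit 1 = 1)
position 8: 000 → 0  (bit 0 = 0)
bits b7..b0 = 00001010 = 10

10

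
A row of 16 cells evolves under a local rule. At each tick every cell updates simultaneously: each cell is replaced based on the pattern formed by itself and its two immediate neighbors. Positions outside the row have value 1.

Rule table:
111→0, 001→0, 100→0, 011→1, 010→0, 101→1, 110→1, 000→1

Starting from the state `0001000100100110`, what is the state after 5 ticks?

1111000000111101

0100010000000111
1001000111110100
1000010100011000
1011001001011010
1111000000111101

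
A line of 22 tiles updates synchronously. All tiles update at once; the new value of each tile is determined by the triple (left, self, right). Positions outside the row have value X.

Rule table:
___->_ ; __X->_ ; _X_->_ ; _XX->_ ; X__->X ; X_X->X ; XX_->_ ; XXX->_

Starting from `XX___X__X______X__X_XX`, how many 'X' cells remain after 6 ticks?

tick 1: __X___X__X______X__X__
tick 2: X__X___X__X______X__X_
tick 3: _X__X___X__X______X__X
tick 4: X_X__X___X__X______X__
tick 5: _X_X__X___X__X______X_
tick 6: X_X_X__X___X__X______X
count of X: 7

7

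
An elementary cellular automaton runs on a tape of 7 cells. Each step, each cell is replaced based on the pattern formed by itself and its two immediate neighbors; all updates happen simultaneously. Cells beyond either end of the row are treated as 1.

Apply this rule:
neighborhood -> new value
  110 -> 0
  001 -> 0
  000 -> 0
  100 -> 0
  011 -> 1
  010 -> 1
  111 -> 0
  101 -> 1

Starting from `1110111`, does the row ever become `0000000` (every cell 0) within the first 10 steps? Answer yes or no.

no

0001100
0001000
0001000  (fixed point — unchanged through step 10)
step 10 is 0001000, still not uniform 0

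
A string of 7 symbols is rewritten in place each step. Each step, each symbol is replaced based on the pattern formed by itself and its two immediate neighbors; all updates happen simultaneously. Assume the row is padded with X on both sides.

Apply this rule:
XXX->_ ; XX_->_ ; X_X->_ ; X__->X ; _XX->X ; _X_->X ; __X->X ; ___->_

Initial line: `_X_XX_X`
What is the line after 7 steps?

_X_X___

_X_X__X
_X_XXXX
_X_X___
_X_XX_X  (repeats step 0; period 4)
step 7: _X_X___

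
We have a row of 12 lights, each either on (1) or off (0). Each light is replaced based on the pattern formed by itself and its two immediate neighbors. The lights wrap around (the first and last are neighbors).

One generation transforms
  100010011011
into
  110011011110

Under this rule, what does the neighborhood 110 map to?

At position 0 the neighborhood is 110; the next row has 1 there.

1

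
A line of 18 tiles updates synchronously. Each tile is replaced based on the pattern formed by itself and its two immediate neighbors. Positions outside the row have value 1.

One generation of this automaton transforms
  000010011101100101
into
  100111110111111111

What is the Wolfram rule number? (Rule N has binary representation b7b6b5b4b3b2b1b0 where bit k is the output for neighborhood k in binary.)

position 8: 111 → 0  (bit 7 = 0)
position 9: 110 → 1  (bit 6 = 1)
position 10: 101 → 1  (bit 5 = 1)
position 0: 100 → 1  (bit 4 = 1)
position 7: 011 → 1  (bit 3 = 1)
position 4: 010 → 1  (bit 2 = 1)
position 3: 001 → 1  (bit 1 = 1)
position 1: 000 → 0  (bit 0 = 0)
bits b7..b0 = 01111110 = 126

126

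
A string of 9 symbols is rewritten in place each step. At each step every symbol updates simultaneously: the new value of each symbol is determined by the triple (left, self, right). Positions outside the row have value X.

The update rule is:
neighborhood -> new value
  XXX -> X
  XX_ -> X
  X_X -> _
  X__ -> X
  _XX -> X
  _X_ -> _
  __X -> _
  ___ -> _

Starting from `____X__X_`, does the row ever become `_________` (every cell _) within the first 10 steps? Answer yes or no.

X____X___
XX____X__
XXX____X_
XXXX_____
XXXXX____
XXXXXX___
XXXXXXX__
XXXXXXXX_
XXXXXXXX_  (fixed point — unchanged through step 10)
step 10 is XXXXXXXX_, still not uniform _

no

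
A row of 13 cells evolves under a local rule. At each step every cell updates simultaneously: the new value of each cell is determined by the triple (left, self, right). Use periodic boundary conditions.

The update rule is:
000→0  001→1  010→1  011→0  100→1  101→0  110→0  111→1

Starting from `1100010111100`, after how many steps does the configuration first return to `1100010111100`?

0010110011011
1110001100000
0101010010001
0101011111011
0101001110000
1101110101000
0000100101101
1001111100001
0110111010010
1000010011111
0100111101111
0111011000110
1010000101001
0011001101110
0100110000101
0111001001101
0010111110001
1110011101011
1101101001001
1000001111110
1100010111100

21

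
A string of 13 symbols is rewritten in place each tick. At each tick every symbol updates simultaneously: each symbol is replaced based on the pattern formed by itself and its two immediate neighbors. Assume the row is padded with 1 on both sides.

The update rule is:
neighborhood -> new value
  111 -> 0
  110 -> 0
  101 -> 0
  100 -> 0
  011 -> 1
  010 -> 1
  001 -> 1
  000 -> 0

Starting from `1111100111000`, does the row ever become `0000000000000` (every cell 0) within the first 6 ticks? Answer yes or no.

no

0000001100001
0000011000011
0000110000110
0001100001100
0011000011001
0110000110011
tick 6 is 0110000110011, still not uniform 0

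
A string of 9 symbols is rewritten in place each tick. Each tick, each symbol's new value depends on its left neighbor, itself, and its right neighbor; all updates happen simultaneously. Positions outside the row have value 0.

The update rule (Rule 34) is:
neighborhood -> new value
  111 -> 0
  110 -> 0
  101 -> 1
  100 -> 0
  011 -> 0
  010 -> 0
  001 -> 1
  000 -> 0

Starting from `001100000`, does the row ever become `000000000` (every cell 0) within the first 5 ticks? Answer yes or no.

yes

tick 1: 010000000
tick 2: 100000000
tick 3: 000000000
all cells are 0 at tick 3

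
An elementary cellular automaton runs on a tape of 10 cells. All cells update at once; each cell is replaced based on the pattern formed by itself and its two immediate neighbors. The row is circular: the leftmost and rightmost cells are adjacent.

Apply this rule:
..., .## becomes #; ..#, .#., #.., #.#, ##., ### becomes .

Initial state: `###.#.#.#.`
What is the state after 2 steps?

..#######.

#.........
..#######.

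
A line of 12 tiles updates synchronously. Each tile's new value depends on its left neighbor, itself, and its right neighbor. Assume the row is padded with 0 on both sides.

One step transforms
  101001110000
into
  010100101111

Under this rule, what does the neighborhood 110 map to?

At position 7 the neighborhood is 110; the next row has 0 there.

0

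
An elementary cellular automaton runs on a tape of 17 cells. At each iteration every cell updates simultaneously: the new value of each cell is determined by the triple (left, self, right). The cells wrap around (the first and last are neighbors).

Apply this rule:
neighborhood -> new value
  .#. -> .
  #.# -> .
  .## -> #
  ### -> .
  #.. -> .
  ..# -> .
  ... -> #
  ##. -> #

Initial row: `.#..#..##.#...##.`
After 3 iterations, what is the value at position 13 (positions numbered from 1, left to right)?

iteration 1: .......##...#.##.
iteration 2: ######.##.#...##.
iteration 3: #....#.##...#.##.
position 13 holds #

#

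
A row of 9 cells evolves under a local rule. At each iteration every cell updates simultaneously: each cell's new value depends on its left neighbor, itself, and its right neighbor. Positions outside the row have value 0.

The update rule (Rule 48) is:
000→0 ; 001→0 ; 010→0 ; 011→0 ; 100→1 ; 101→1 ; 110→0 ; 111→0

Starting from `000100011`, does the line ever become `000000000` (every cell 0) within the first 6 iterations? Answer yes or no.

yes

iteration 1: 000010000
iteration 2: 000001000
iteration 3: 000000100
iteration 4: 000000010
iteration 5: 000000001
iteration 6: 000000000
all cells are 0 at iteration 6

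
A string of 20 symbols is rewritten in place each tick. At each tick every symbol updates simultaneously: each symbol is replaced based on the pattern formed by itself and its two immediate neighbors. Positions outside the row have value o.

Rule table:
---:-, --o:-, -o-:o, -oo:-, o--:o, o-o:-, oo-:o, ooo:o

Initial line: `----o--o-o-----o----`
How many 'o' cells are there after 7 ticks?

tick 1: o---oo-o-oo----oo---
tick 2: oo---o-o--oo----oo--
tick 3: ooo--o-oo--oo----oo-
tick 4: oooo-o--oo--oo----o-
tick 5: oooo-oo--oo--oo---o-
tick 6: oooo--oo--oo--oo--o-
tick 7: ooooo--oo--oo--oo-o-
count of o: 12

12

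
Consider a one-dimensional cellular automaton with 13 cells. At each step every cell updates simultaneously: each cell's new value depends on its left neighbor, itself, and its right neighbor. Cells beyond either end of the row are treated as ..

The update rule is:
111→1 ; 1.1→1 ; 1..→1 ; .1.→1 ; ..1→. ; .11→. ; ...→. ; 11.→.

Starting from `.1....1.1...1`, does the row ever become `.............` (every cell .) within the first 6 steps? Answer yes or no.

no

step 1: .11...1111..1
step 2: ...1...11.1.1
step 3: ...11....1111
step 4: .....1....11.
step 5: .....11.....1
step 6: .......1....1
step 6 is .......1....1, still not uniform .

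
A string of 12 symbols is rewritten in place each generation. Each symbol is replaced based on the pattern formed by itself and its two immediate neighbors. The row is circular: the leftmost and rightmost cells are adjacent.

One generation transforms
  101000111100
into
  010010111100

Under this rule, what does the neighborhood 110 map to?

At position 9 the neighborhood is 110; the next row has 1 there.

1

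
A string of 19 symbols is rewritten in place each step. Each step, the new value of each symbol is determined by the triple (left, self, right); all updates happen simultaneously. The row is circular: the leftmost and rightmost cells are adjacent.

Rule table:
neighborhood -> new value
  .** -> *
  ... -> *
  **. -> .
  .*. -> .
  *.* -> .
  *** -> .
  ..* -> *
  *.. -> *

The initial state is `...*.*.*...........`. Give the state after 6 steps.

.....******........

***.....***********
...******..........
****.....**********
....******.........
*****.....*********
.....******........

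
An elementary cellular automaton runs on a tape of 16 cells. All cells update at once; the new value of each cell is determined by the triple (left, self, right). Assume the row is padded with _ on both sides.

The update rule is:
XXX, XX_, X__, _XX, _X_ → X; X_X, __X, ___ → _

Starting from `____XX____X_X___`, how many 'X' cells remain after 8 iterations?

10

____XXX___X_XX__
____XXXX__X_XXX_
____XXXXX_X_XXXX
____XXXXX_X_XXXX  (fixed point — unchanged through iteration 8)
count of X: 10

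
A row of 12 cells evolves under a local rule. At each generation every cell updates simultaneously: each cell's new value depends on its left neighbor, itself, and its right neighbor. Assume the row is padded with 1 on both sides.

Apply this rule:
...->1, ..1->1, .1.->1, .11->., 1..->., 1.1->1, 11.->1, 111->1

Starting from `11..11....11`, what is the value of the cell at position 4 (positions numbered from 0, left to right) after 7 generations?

1

11.1.1.111.1
1111111.111.
11111111.111
111111111.11
1111111111.1
11111111111.
111111111111
position 4 holds 1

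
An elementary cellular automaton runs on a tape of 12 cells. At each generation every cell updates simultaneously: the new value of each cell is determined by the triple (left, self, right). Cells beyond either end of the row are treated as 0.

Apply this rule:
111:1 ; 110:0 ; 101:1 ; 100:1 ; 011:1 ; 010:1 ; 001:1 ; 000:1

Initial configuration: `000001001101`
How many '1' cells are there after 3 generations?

generation 1: 111111111011
generation 2: 111111110110
generation 3: 111111101101
count of 1: 10

10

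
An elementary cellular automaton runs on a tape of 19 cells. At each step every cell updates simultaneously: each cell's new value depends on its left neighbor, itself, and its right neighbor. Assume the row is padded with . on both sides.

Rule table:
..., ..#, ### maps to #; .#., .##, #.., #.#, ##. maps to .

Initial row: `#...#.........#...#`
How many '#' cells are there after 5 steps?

6

..##..########..##.
##...#.######..#...
...##...####..#..##
###...##.##..#..#..
.#..##......#..#..#
count of #: 6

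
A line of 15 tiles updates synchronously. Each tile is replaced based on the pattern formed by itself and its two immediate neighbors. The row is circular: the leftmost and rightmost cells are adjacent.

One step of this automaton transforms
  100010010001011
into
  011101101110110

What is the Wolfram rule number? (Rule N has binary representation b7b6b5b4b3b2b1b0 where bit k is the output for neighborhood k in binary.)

position 14: 111 → 0  (bit 7 = 0)
position 0: 110 → 0  (bit 6 = 0)
position 12: 101 → 1  (bit 5 = 1)
position 1: 100 → 1  (bit 4 = 1)
position 13: 011 → 1  (bit 3 = 1)
position 4: 010 → 0  (bit 2 = 0)
position 3: 001 → 1  (bit 1 = 1)
position 2: 000 → 1  (bit 0 = 1)
bits b7..b0 = 00111011 = 59

59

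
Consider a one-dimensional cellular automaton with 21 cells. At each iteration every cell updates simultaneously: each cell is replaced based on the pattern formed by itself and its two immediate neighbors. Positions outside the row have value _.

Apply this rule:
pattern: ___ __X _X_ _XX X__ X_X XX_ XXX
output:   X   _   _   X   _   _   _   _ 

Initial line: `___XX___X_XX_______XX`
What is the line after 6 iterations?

iteration 1: XX_X__X___X__XXXXX_X_
iteration 2: X_______X____X_______
iteration 3: __XXXXX___XX___XXXXXX
iteration 4: X_X_____X_X__X_X_____
iteration 5: ____XXX__________XXXX
iteration 6: XXX_X___XXXXXXXX_X___

XXX_X___XXXXXXXX_X___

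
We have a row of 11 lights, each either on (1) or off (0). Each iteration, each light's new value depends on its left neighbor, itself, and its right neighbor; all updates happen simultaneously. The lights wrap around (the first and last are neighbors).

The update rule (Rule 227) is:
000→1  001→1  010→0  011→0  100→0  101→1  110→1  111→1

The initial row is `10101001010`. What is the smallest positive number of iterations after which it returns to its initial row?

01010010101
10100101010
01001010101
10010101010
00101010101
01010101010
10101010100
01010101001
10101010010
01010100101
10101001010

11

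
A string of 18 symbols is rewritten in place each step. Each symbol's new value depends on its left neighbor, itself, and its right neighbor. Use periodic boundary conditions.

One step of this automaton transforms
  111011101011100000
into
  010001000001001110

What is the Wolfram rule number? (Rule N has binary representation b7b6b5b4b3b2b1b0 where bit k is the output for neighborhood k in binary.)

position 1: 111 → 1  (bit 7 = 1)
position 2: 110 → 0  (bit 6 = 0)
position 3: 101 → 0  (bit 5 = 0)
position 13: 100 → 0  (bit 4 = 0)
position 0: 011 → 0  (bit 3 = 0)
position 8: 010 → 0  (bit 2 = 0)
position 17: 001 → 0  (bit 1 = 0)
position 14: 000 → 1  (bit 0 = 1)
bits b7..b0 = 10000001 = 129

129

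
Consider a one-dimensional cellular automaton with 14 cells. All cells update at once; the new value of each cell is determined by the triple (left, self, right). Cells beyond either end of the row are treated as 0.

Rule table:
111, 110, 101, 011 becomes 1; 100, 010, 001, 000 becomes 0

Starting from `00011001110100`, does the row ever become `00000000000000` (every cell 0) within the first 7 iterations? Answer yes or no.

no

00011001111000
00011001111000  (fixed point — unchanged through iteration 7)
iteration 7 is 00011001111000, still not uniform 0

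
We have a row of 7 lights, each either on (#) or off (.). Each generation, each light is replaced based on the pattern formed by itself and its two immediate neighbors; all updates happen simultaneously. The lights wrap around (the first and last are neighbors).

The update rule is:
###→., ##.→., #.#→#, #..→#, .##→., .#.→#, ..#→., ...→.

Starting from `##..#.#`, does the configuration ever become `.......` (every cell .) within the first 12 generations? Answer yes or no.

generation 1: ..#.##.
generation 2: ..##..#
generation 3: #...#.#
generation 4: .#..##.
generation 5: .##...#
generation 6: #..#..#
generation 7: .#.##..
generation 8: .##..#.
generation 9: ...#.##
generation 10: #..##..
generation 11: ##...#.
generation 12: ..#..##
generation 12 is ..#..##, still not uniform .

no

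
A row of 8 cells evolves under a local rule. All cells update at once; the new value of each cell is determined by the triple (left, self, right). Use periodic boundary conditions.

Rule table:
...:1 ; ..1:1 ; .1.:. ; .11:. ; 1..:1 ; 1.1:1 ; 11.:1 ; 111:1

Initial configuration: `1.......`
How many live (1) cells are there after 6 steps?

7

.1111111
1.111111
11.11111
111.1111
1111.111
11111.11
count of 1: 7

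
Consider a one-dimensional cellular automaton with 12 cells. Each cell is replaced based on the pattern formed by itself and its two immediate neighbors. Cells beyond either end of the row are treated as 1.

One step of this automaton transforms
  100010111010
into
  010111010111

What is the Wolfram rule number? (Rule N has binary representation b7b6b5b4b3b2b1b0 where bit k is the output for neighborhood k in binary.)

182

position 7: 111 → 1  (bit 7 = 1)
position 0: 110 → 0  (bit 6 = 0)
position 5: 101 → 1  (bit 5 = 1)
position 1: 100 → 1  (bit 4 = 1)
position 6: 011 → 0  (bit 3 = 0)
position 4: 010 → 1  (bit 2 = 1)
position 3: 001 → 1  (bit 1 = 1)
position 2: 000 → 0  (bit 0 = 0)
bits b7..b0 = 10110110 = 182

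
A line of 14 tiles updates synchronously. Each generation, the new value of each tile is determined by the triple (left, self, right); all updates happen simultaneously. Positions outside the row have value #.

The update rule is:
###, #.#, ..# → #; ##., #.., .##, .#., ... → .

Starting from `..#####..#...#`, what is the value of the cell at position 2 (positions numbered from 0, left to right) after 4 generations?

generation 1: .#.###..#...#.
generation 2: #.#.#..#...#.#
generation 3: .#.#..#...#.#.
generation 4: #.#..#...#.#.#
position 2 holds #

#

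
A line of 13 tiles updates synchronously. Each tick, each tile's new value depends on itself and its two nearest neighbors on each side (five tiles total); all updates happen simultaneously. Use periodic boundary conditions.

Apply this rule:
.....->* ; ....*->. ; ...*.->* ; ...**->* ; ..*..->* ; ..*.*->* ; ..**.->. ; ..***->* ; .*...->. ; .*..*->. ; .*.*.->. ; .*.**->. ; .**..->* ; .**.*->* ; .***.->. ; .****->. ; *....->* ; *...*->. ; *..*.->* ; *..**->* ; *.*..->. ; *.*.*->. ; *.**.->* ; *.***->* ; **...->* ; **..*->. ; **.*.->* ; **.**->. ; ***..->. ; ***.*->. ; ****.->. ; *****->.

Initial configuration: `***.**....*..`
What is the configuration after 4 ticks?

..**...*.....

*...****.**.*
**.**....**.*
...****.*.*.*
..**...*.....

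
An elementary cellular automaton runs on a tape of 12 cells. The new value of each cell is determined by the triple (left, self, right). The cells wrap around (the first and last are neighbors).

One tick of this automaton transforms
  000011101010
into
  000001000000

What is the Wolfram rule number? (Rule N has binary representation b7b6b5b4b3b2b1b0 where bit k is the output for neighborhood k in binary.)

128

position 5: 111 → 1  (bit 7 = 1)
position 6: 110 → 0  (bit 6 = 0)
position 7: 101 → 0  (bit 5 = 0)
position 11: 100 → 0  (bit 4 = 0)
position 4: 011 → 0  (bit 3 = 0)
position 8: 010 → 0  (bit 2 = 0)
position 3: 001 → 0  (bit 1 = 0)
position 0: 000 → 0  (bit 0 = 0)
bits b7..b0 = 10000000 = 128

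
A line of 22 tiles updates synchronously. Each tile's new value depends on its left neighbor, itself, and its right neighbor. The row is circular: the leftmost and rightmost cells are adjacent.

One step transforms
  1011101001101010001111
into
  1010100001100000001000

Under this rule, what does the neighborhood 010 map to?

0

At position 6 the neighborhood is 010; the next row has 0 there.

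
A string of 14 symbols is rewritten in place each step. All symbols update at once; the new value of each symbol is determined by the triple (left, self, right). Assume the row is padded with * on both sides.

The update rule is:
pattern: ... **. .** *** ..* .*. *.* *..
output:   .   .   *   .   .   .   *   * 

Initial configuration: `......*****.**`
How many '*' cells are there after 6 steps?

5

*.....*....**.
.*.....*...*.*
*.*.....*...**
.*.*.....*..*.
*.*.*.....*..*
.*.*.*.....*.*
count of *: 5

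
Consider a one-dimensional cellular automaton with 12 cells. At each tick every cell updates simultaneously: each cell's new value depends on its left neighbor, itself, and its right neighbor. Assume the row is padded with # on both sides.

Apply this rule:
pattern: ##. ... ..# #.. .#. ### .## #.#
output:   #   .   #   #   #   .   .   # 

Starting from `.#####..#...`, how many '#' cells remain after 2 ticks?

5

tick 1: #....#####.#
tick 2: ##..#....##.
count of #: 5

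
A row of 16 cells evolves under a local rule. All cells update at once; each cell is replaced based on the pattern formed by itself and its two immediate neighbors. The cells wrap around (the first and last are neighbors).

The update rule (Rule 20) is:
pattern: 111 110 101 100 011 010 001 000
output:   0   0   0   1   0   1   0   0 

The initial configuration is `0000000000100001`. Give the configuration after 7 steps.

1100011000000000

1000000000110001
0100000000001000
0110000000001100
0001000000000010
0001100000000011
1000010000000000
1100011000000000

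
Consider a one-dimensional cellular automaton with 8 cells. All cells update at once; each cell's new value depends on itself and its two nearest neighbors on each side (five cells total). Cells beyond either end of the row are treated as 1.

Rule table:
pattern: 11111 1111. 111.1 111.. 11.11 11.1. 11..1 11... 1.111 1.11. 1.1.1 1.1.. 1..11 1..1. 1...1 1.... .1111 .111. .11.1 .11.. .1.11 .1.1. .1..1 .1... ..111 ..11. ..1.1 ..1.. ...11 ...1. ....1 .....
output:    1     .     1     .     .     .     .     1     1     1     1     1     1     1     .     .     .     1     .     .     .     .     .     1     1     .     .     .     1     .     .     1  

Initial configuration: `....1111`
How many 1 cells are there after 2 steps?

step 1: 1..11.11
step 2: ..1...1.
count of 1: 2

2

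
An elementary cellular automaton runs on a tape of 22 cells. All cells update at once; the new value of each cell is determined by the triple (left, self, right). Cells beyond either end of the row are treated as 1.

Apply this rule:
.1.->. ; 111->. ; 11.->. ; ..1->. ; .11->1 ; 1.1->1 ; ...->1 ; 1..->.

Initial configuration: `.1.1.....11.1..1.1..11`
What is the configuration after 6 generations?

1.1..111.1.1....1...1.
.1...1..1.1..11...1..1
1..1.....1...1..1....1
.....111...1......11.1
.111.1...1...1111.1.11
11..1..1...1.1...1.11.

11..1..1...1.1...1.11.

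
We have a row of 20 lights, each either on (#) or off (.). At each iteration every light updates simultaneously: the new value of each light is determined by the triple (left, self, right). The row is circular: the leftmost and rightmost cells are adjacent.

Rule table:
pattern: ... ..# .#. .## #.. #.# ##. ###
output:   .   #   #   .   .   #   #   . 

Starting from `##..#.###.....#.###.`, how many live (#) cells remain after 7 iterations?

10

.#.###..#....###..##
###..#.##...#..#.#.#
..#.###.#..##.#####.
.###..###.#.##....#.
#..#.#..####.#...##.
#.####.#...###..#.##
##...###..#..#.###..
count of #: 10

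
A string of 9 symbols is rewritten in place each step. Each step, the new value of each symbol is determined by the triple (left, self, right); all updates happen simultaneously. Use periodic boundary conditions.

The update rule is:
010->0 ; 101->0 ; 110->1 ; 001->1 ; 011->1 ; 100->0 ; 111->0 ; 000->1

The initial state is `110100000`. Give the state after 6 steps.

step 1: 110001111
step 2: 010111000
step 3: 100101011
step 4: 101000010
step 5: 000011100
step 6: 111110101

111110101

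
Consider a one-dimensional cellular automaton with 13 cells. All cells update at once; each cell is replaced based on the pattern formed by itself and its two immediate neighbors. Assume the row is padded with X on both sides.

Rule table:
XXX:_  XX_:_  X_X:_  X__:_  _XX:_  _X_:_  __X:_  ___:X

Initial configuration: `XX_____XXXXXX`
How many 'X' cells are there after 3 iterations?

3

iteration 1: ___XXX_______
iteration 2: _X_____XXXXX_
iteration 3: ___XXX_______
count of X: 3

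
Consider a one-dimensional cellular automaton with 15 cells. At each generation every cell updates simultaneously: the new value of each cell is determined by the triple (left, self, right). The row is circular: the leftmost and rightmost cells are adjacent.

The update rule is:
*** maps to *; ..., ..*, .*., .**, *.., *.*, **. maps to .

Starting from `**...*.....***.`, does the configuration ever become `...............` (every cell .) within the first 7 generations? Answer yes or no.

............*..
...............
all cells are . at generation 2

yes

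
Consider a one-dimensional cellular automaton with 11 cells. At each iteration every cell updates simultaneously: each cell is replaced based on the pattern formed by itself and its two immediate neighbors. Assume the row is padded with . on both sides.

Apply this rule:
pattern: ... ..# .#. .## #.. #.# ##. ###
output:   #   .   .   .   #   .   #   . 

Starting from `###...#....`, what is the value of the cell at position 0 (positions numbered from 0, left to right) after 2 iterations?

..###..####
#...##....#
position 0 holds #

#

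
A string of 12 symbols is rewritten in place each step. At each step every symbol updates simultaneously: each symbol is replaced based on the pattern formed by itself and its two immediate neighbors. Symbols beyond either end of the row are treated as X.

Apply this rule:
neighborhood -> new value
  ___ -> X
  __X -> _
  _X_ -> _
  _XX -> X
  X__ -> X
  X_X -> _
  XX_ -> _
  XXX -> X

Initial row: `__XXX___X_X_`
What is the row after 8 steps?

X_XX_XX_____
__X__X_XXXX_
X__X___XXX__
_X__XX_XX_X_
__X_X__X____
X____X__XXX_
_XXX__X_XX__
_XX_X___X_X_

_XX_X___X_X_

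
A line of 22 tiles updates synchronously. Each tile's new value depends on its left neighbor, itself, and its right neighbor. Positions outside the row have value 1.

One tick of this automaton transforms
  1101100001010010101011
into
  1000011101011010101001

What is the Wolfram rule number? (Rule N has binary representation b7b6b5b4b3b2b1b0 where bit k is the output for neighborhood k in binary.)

position 0: 111 → 1  (bit 7 = 1)
position 1: 110 → 0  (bit 6 = 0)
position 2: 101 → 0  (bit 5 = 0)
position 5: 100 → 1  (bit 4 = 1)
position 3: 011 → 0  (bit 3 = 0)
position 9: 010 → 1  (bit 2 = 1)
position 8: 001 → 0  (bit 1 = 0)
position 6: 000 → 1  (bit 0 = 1)
bits b7..b0 = 10010101 = 149

149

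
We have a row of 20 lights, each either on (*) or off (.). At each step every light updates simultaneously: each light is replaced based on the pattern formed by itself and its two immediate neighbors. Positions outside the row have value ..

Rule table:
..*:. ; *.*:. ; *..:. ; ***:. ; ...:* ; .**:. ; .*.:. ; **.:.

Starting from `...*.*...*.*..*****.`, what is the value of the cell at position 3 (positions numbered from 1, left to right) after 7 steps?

.

step 1: **.....*............
step 2: ...***...***********
step 3: **.....*............  (repeats step 1; period 2)
step 7: **.....*............
position 3 holds .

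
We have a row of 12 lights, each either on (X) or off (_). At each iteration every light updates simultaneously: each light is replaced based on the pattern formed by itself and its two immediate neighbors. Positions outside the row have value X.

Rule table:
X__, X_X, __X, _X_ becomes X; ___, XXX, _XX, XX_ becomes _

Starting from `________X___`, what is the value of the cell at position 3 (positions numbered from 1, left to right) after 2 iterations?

iteration 1: X______XXX_X
iteration 2: _X____X___X_
position 3 holds _

_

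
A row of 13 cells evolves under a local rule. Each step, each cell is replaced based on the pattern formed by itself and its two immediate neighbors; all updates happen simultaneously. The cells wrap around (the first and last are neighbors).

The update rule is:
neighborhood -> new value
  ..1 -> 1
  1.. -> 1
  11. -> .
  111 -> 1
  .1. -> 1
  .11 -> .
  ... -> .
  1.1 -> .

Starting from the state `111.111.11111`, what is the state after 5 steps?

step 1: 11...1...1111
step 2: 1.1.111.1.111
step 3: ..1..1..1..11
step 4: 11111111111..
step 5: .111111111.11

.111111111.11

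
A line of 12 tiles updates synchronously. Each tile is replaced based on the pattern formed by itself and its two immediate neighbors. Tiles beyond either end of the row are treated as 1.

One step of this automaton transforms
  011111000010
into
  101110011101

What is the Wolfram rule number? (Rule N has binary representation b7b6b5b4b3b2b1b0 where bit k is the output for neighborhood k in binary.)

163

position 2: 111 → 1  (bit 7 = 1)
position 5: 110 → 0  (bit 6 = 0)
position 0: 101 → 1  (bit 5 = 1)
position 6: 100 → 0  (bit 4 = 0)
position 1: 011 → 0  (bit 3 = 0)
position 10: 010 → 0  (bit 2 = 0)
position 9: 001 → 1  (bit 1 = 1)
position 7: 000 → 1  (bit 0 = 1)
bits b7..b0 = 10100011 = 163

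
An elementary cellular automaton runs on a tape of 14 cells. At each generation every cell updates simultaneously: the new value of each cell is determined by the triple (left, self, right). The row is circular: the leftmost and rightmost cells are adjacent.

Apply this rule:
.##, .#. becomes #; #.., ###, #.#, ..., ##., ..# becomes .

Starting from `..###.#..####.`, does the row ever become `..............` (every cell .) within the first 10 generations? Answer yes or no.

no

..#...#..#....
..#...#..#....  (fixed point — unchanged through generation 10)
generation 10 is ..#...#..#...., still not uniform .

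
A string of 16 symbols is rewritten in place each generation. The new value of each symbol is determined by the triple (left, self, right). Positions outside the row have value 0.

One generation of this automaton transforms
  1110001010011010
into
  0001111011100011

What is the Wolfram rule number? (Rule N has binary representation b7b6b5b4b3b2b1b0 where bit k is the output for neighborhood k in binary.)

23

position 1: 111 → 0  (bit 7 = 0)
position 2: 110 → 0  (bit 6 = 0)
position 7: 101 → 0  (bit 5 = 0)
position 3: 100 → 1  (bit 4 = 1)
position 0: 011 → 0  (bit 3 = 0)
position 6: 010 → 1  (bit 2 = 1)
position 5: 001 → 1  (bit 1 = 1)
position 4: 000 → 1  (bit 0 = 1)
bits b7..b0 = 00010111 = 23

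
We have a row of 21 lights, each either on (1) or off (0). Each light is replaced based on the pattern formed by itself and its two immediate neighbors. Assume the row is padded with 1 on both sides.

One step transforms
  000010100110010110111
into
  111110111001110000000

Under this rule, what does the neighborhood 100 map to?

At position 0 the neighborhood is 100; the next row has 1 there.

1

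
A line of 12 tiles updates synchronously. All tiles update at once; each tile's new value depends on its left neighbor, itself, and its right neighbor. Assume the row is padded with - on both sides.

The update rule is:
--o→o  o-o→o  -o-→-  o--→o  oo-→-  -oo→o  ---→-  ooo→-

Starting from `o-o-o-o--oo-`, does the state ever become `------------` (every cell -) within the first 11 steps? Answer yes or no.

-o-o-o-ooo-o
o-o-o-oo--o-
-o-o-oo-oo-o
o-o-oo-oo-o-
-o-oo-oo-o-o
o-oo-oo-o-o-
-oo-oo-o-o-o
oo-oo-o-o-o-
o-oo-o-o-o-o
-oo-o-o-o-o-
oo-o-o-o-o-o
step 11 is oo-o-o-o-o-o, still not uniform -

no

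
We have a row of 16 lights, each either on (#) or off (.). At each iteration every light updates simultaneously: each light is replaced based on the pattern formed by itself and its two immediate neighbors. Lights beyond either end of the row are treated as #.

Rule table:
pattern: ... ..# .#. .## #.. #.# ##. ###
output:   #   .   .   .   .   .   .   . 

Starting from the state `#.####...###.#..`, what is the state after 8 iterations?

iteration 1: .......#........
iteration 2: .#####...######.
iteration 3: .......#........  (repeats iteration 1; period 2)
iteration 8: .#####...######.

.#####...######.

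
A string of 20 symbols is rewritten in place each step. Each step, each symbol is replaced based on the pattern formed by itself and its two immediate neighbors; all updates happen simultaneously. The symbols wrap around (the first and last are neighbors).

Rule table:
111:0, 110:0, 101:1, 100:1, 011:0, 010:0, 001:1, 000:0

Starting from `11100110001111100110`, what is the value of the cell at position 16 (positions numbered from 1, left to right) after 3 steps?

1

00011001010000011001
10100110101000100110
01011001010101011001
position 16 holds 1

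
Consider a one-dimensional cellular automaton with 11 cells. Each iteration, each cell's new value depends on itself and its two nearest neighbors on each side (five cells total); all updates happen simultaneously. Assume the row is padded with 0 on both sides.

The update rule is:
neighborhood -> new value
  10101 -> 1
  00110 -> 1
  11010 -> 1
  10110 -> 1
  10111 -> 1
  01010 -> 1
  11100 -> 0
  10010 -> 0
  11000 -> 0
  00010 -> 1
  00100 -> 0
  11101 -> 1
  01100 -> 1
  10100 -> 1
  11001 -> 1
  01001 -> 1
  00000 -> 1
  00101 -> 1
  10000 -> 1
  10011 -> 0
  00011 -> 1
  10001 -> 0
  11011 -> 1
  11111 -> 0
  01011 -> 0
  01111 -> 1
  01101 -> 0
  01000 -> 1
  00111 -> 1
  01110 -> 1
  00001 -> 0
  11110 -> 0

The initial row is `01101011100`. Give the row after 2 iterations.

10110111100

11011011001
10110111100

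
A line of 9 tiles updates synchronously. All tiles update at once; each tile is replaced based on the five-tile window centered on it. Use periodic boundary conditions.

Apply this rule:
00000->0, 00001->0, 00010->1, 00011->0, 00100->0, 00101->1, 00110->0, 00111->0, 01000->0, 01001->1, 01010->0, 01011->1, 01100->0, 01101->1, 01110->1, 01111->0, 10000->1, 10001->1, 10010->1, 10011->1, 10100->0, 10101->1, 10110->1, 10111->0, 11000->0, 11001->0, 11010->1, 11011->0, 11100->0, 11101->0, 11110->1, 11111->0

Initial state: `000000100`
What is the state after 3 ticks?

000001001
010010110
101111100

101111100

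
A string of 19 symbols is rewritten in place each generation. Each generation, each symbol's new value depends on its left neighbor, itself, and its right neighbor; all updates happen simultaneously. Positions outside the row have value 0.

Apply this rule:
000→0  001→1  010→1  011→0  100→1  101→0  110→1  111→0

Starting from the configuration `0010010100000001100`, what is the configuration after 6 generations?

0111110110000010110
1000010011000110011
1100111101101011101
0111000100101000101
1001101111101101101
1110100000100100101

1110100000100100101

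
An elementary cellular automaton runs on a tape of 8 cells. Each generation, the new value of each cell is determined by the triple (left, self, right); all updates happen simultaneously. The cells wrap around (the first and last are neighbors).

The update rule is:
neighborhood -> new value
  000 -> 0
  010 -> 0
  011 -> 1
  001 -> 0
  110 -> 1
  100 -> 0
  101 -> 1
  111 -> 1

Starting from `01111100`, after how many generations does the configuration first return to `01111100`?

1

generation 1: 01111100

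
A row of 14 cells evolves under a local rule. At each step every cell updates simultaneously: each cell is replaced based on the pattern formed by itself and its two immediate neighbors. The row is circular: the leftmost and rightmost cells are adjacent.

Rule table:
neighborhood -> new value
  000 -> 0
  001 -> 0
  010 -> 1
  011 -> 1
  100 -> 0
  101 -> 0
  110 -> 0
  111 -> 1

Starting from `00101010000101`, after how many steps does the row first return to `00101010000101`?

1

00101010000101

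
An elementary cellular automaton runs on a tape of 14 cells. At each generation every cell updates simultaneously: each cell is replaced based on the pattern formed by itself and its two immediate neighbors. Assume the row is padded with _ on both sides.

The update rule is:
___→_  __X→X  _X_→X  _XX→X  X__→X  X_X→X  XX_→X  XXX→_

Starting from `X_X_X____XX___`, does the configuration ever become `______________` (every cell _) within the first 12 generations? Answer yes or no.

no

generation 1: XXXXXX__XXXX__
generation 2: X____XXXX__XX_
generation 3: XX__XX__XXXXXX
generation 4: XXXXXXXXX____X
generation 5: X_______XX__XX
generation 6: XX_____XXXXXXX
generation 7: XXX___XX_____X
generation 8: X_XX_XXXX___XX
generation 9: XXXXXX__XX_XXX
generation 10: X____XXXXXXX_X
generation 11: XX__XX_____XXX
generation 12: XXXXXXX___XX_X
generation 12 is XXXXXXX___XX_X, still not uniform _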